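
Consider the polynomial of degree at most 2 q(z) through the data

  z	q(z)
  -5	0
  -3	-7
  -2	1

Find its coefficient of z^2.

23/6

The leading coefficient equals the top divided difference q[-5,-3,-2].
q[-5,-3] = (-7 - 0) / (-3 - (-5)) = -7/2
q[-3,-2] = (1 - (-7)) / (-2 - (-3)) = 8
q[-5,-3,-2] = (8 - (-7/2)) / (-2 - (-5)) = 23/6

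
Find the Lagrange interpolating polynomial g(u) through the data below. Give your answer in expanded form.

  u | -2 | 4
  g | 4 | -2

g(u) = -u + 2

L_0(u) = (u - 4) / [-6] = -(1/6)u + 2/3
L_1(u) = (u + 2) / [6] = (1/6)u + 1/3
g(u) = 4·L_0 + (-2)·L_1
  4·L_0(u) = -(2/3)u + 8/3
  (-2)·L_1(u) = -(1/3)u - 2/3
Adding term by term: -u + 2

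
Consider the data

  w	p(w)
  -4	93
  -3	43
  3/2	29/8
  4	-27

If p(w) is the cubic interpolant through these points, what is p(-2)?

15

Evaluate each Lagrange basis at w = -2:
L_0(-2) = (1)·(-7/2)·(-6)/[(-1)·(-11/2)·(-8)] = -21/44
L_1(-2) = (2)·(-7/2)·(-6)/[(1)·(-9/2)·(-7)] = 4/3
L_2(-2) = (2)·(1)·(-6)/[(11/2)·(9/2)·(-5/2)] = 32/165
L_3(-2) = (2)·(1)·(-7/2)/[(8)·(7)·(5/2)] = -1/20
Sum: 93·(-21/44) + 43·(4/3) + 29/8·(32/165) + (-27)·(-1/20) = 15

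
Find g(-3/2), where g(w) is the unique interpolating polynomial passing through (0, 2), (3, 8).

-1

Evaluate each Lagrange basis at w = -3/2:
L_0(-3/2) = (-9/2)/[(-3)] = 3/2
L_1(-3/2) = (-3/2)/[(3)] = -1/2
Sum: 2·(3/2) + 8·(-1/2) = -1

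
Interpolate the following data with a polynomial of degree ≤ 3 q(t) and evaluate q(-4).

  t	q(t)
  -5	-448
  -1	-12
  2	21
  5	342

Using Newton's divided-difference form:
q[-5,-1] = (-12 - (-448)) / (-1 - (-5)) = 109
q[-1,2] = (21 - (-12)) / (2 - (-1)) = 11
q[2,5] = (342 - 21) / (5 - 2) = 107
q[-5,-1,2] = (11 - 109) / (2 - (-5)) = -14
q[-1,2,5] = (107 - 11) / (5 - (-1)) = 16
q[-5,-1,2,5] = (16 - (-14)) / (5 - (-5)) = 3
q(-4) = -448 + 109·(1) + (-14)·(1)·(-3) + 3·(1)·(-3)·(-6) = -243

-243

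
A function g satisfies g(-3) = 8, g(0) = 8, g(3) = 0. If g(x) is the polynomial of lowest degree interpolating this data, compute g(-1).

80/9

Evaluate each Lagrange basis at x = -1:
L_0(-1) = (-1)·(-4)/[(-3)·(-6)] = 2/9
L_1(-1) = (2)·(-4)/[(3)·(-3)] = 8/9
L_2(-1) = (2)·(-1)/[(6)·(3)] = -1/9
Sum: 8·(2/9) + 8·(8/9) + 0 = 80/9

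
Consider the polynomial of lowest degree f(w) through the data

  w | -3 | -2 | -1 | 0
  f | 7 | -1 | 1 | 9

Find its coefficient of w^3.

-2/3

Build the Lagrange basis polynomials:
L_0(w) = (w + 2)(w + 1)w / [-6] = -(1/6)w^3 - (1/2)w^2 - (1/3)w
L_1(w) = (w + 3)(w + 1)w / [2] = (1/2)w^3 + 2w^2 + (3/2)w
L_2(w) = (w + 3)(w + 2)w / [-2] = -(1/2)w^3 - (5/2)w^2 - 3w
L_3(w) = (w + 3)(w + 2)(w + 1) / [6] = (1/6)w^3 + w^2 + (11/6)w + 1
f(w) = 7·L_0 + (-1)·L_1 + 1·L_2 + 9·L_3
Only the coefficient of w^3 is needed; take it from each L_i and combine:
7·(-1/6) + (-1)·(1/2) + 1·(-1/2) + 9·(1/6) = -2/3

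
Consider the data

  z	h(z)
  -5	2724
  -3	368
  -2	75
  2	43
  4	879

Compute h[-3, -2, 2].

57

h[-3,-2] = (75 - 368) / (-2 - (-3)) = -293
h[-2,2] = (43 - 75) / (2 - (-2)) = -8
h[-3,-2,2] = (-8 - (-293)) / (2 - (-3)) = 57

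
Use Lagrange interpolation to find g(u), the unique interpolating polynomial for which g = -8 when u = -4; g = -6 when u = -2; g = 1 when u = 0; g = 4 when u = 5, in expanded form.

Build the Lagrange basis polynomials:
L_0(u) = (u + 2)u(u - 5) / [-72] = -(1/72)u^3 + (1/24)u^2 + (5/36)u
L_1(u) = (u + 4)u(u - 5) / [28] = (1/28)u^3 - (1/28)u^2 - (5/7)u
L_2(u) = (u + 4)(u + 2)(u - 5) / [-40] = -(1/40)u^3 - (1/40)u^2 + (11/20)u + 1
L_3(u) = (u + 4)(u + 2)u / [315] = (1/315)u^3 + (2/105)u^2 + (8/315)u
g(u) = (-8)·L_0 + (-6)·L_1 + 1·L_2 + 4·L_3
  (-8)·L_0(u) = (1/9)u^3 - (1/3)u^2 - (10/9)u
  (-6)·L_1(u) = -(3/14)u^3 + (3/14)u^2 + (30/7)u
  1·L_2(u) = -(1/40)u^3 - (1/40)u^2 + (11/20)u + 1
  4·L_3(u) = (4/315)u^3 + (8/105)u^2 + (32/315)u
Adding term by term: -(97/840)u^3 - (19/280)u^2 + (1607/420)u + 1

g(u) = -(97/840)u^3 - (19/280)u^2 + (1607/420)u + 1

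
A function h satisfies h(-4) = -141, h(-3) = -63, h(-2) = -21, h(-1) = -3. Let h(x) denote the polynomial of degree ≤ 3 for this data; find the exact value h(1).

9

Evaluate each Lagrange basis at x = 1:
L_0(1) = (4)·(3)·(2)/[(-1)·(-2)·(-3)] = -4
L_1(1) = (5)·(3)·(2)/[(1)·(-1)·(-2)] = 15
L_2(1) = (5)·(4)·(2)/[(2)·(1)·(-1)] = -20
L_3(1) = (5)·(4)·(3)/[(3)·(2)·(1)] = 10
Sum: (-141)·(-4) + (-63)·(15) + (-21)·(-20) + (-3)·(10) = 9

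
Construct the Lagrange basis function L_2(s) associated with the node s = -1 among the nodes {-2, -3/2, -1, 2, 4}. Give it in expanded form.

L_2(s) = (2/15)s^4 - (1/3)s^3 - (4/3)s^2 + (4/3)s + 16/5

L_2(s) = (s + 2)(s + 3/2)(s - 2)(s - 4) / [(1)·(1/2)·(-3)·(-5)]
       = (s^4 - (5/2)s^3 - 10s^2 + 10s + 24) / (15/2)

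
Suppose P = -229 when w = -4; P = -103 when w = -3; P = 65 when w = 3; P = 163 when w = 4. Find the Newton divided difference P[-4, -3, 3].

-14

P[-4,-3] = (-103 - (-229)) / (-3 - (-4)) = 126
P[-3,3] = (65 - (-103)) / (3 - (-3)) = 28
P[-4,-3,3] = (28 - 126) / (3 - (-4)) = -14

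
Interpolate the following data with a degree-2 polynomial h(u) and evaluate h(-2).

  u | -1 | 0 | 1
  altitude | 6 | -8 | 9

51

Evaluate each Lagrange basis at u = -2:
L_0(-2) = (-2)·(-3)/[(-1)·(-2)] = 3
L_1(-2) = (-1)·(-3)/[(1)·(-1)] = -3
L_2(-2) = (-1)·(-2)/[(2)·(1)] = 1
Sum: 6·(3) + (-8)·(-3) + 9·(1) = 51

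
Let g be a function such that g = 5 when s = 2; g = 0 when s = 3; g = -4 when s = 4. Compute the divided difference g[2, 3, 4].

1/2

g[2,3] = (0 - 5) / (3 - 2) = -5
g[3,4] = (-4 - 0) / (4 - 3) = -4
g[2,3,4] = (-4 - (-5)) / (4 - 2) = 1/2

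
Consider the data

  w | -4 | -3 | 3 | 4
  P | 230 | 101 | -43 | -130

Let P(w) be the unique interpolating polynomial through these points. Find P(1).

Using Newton's divided-difference form:
P[-4,-3] = (101 - 230) / (-3 - (-4)) = -129
P[-3,3] = (-43 - 101) / (3 - (-3)) = -24
P[3,4] = (-130 - (-43)) / (4 - 3) = -87
P[-4,-3,3] = (-24 - (-129)) / (3 - (-4)) = 15
P[-3,3,4] = (-87 - (-24)) / (4 - (-3)) = -9
P[-4,-3,3,4] = (-9 - 15) / (4 - (-4)) = -3
P(1) = 230 + (-129)·(5) + 15·(5)·(4) + (-3)·(5)·(4)·(-2) = 5

5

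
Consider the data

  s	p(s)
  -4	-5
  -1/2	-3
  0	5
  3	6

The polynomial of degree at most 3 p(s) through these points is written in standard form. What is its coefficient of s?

653/42

Build the Lagrange basis polynomials:
L_0(s) = (s + 1/2)s(s - 3) / [-98] = -(1/98)s^3 + (5/196)s^2 + (3/196)s
L_1(s) = (s + 4)s(s - 3) / [49/8] = (8/49)s^3 + (8/49)s^2 - (96/49)s
L_2(s) = (s + 4)(s + 1/2)(s - 3) / [-6] = -(1/6)s^3 - (1/4)s^2 + (23/12)s + 1
L_3(s) = (s + 4)(s + 1/2)s / [147/2] = (2/147)s^3 + (3/49)s^2 + (4/147)s
p(s) = (-5)·L_0 + (-3)·L_1 + 5·L_2 + 6·L_3
Only the coefficient of s is needed; take it from each L_i and combine:
(-5)·(3/196) + (-3)·(-96/49) + 5·(23/12) + 6·(4/147) = 653/42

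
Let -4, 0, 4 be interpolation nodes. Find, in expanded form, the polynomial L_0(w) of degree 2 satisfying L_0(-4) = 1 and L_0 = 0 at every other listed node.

L_0(w) = (1/32)w^2 - (1/8)w

L_0(w) = w(w - 4) / [(-4)·(-8)]
       = (w^2 - 4w) / (32)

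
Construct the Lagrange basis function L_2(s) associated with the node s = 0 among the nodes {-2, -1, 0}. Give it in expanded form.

L_2(s) = (s + 2)(s + 1) / [(2)·(1)]
       = (s^2 + 3s + 2) / (2)

L_2(s) = (1/2)s^2 + (3/2)s + 1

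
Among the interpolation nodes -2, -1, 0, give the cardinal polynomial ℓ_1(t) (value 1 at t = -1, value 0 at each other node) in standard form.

ℓ_1(t) = -t^2 - 2t

ℓ_1(t) = (t + 2)t / [(1)·(-1)]
       = (t^2 + 2t) / (-1)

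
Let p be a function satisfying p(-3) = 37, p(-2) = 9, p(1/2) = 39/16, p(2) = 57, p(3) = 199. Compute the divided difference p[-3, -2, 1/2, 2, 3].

p[-3,-2] = (9 - 37) / (-2 - (-3)) = -28
p[-2,1/2] = (39/16 - 9) / (1/2 - (-2)) = -21/8
p[1/2,2] = (57 - 39/16) / (2 - 1/2) = 291/8
p[2,3] = (199 - 57) / (3 - 2) = 142
p[-3,-2,1/2] = (-21/8 - (-28)) / (1/2 - (-3)) = 29/4
p[-2,1/2,2] = (291/8 - (-21/8)) / (2 - (-2)) = 39/4
p[1/2,2,3] = (142 - 291/8) / (3 - 1/2) = 169/4
p[-3,-2,1/2,2] = (39/4 - 29/4) / (2 - (-3)) = 1/2
p[-2,1/2,2,3] = (169/4 - 39/4) / (3 - (-2)) = 13/2
p[-3,-2,1/2,2,3] = (13/2 - 1/2) / (3 - (-3)) = 1

1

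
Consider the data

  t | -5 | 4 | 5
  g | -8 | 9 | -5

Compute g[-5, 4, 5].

g[-5,4] = (9 - (-8)) / (4 - (-5)) = 17/9
g[4,5] = (-5 - 9) / (5 - 4) = -14
g[-5,4,5] = (-14 - 17/9) / (5 - (-5)) = -143/90

-143/90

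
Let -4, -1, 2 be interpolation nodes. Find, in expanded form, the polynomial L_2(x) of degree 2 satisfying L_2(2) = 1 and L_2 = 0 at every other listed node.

L_2(x) = (x + 4)(x + 1) / [(6)·(3)]
       = (x^2 + 5x + 4) / (18)

L_2(x) = (1/18)x^2 + (5/18)x + 2/9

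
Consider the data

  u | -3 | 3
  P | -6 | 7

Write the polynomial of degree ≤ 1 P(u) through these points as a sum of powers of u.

P(u) = (13/6)u + 1/2

Build the Lagrange basis polynomials:
L_0(u) = (u - 3) / [-6] = -(1/6)u + 1/2
L_1(u) = (u + 3) / [6] = (1/6)u + 1/2
P(u) = (-6)·L_0 + 7·L_1
  (-6)·L_0(u) = u - 3
  7·L_1(u) = (7/6)u + 7/2
Adding term by term: (13/6)u + 1/2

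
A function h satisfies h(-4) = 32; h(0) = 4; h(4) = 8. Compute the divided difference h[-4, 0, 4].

1

h[-4,0] = (4 - 32) / (0 - (-4)) = -7
h[0,4] = (8 - 4) / (4 - 0) = 1
h[-4,0,4] = (1 - (-7)) / (4 - (-4)) = 1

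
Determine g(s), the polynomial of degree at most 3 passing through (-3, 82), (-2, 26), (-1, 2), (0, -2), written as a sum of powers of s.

g(s) = -2s^3 + 4s^2 + 2s - 2

Build the Lagrange basis polynomials:
L_0(s) = (s + 2)(s + 1)s / [-6] = -(1/6)s^3 - (1/2)s^2 - (1/3)s
L_1(s) = (s + 3)(s + 1)s / [2] = (1/2)s^3 + 2s^2 + (3/2)s
L_2(s) = (s + 3)(s + 2)s / [-2] = -(1/2)s^3 - (5/2)s^2 - 3s
L_3(s) = (s + 3)(s + 2)(s + 1) / [6] = (1/6)s^3 + s^2 + (11/6)s + 1
g(s) = 82·L_0 + 26·L_1 + 2·L_2 + (-2)·L_3
  82·L_0(s) = -(41/3)s^3 - 41s^2 - (82/3)s
  26·L_1(s) = 13s^3 + 52s^2 + 39s
  2·L_2(s) = -s^3 - 5s^2 - 6s
  (-2)·L_3(s) = -(1/3)s^3 - 2s^2 - (11/3)s - 2
Adding term by term: -2s^3 + 4s^2 + 2s - 2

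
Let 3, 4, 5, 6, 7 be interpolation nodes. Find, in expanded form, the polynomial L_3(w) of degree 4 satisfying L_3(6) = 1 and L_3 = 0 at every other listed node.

L_3(w) = -(1/6)w^4 + (19/6)w^3 - (131/6)w^2 + (389/6)w - 70

L_3(w) = (w - 3)(w - 4)(w - 5)(w - 7) / [(3)·(2)·(1)·(-1)]
       = (w^4 - 19w^3 + 131w^2 - 389w + 420) / (-6)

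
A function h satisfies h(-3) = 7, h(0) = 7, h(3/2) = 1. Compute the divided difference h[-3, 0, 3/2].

-8/9

h[-3,0] = (7 - 7) / (0 - (-3)) = 0
h[0,3/2] = (1 - 7) / (3/2 - 0) = -4
h[-3,0,3/2] = (-4 - 0) / (3/2 - (-3)) = -8/9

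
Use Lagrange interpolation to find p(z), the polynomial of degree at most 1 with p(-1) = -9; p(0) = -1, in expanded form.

p(z) = 8z - 1

Build the Lagrange basis polynomials:
L_0(z) = z / [-1] = -z
L_1(z) = (z + 1) / [1] = z + 1
p(z) = (-9)·L_0 + (-1)·L_1
  (-9)·L_0(z) = 9z
  (-1)·L_1(z) = -z - 1
Adding term by term: 8z - 1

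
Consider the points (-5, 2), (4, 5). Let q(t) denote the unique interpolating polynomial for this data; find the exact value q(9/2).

31/6

Evaluate each Lagrange basis at t = 9/2:
L_0(9/2) = (1/2)/[(-9)] = -1/18
L_1(9/2) = (19/2)/[(9)] = 19/18
Sum: 2·(-1/18) + 5·(19/18) = 31/6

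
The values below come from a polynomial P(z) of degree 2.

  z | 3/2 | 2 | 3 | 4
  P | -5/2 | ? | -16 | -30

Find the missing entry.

The 3 known values determine P uniquely (degree ≤ 2).
Evaluate each Lagrange basis at z = 2:
L_0(2) = (-1)·(-2)/[(-3/2)·(-5/2)] = 8/15
L_1(2) = (1/2)·(-2)/[(3/2)·(-1)] = 2/3
L_2(2) = (1/2)·(-1)/[(5/2)·(1)] = -1/5
Sum: (-5/2)·(8/15) + (-16)·(2/3) + (-30)·(-1/5) = -6

-6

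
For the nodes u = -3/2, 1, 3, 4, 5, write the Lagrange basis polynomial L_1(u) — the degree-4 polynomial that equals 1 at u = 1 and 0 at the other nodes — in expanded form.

L_1(u) = -(1/60)u^4 + (7/40)u^3 - (29/60)u^2 - (7/40)u + 3/2

L_1(u) = (u + 3/2)(u - 3)(u - 4)(u - 5) / [(5/2)·(-2)·(-3)·(-4)]
       = (u^4 - (21/2)u^3 + 29u^2 + (21/2)u - 90) / (-60)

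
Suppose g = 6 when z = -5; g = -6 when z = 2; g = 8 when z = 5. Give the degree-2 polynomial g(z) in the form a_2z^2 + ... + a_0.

g(z) = (67/105)z^2 + (1/5)z - 188/21

Newton's divided differences:
g[-5,2] = (-6 - 6) / (2 - (-5)) = -12/7
g[2,5] = (8 - (-6)) / (5 - 2) = 14/3
g[-5,2,5] = (14/3 - (-12/7)) / (5 - (-5)) = 67/105
g(z) = 6 + (-12/7)·(z + 5) + (67/105)·(z + 5)(z - 2)
Expanding: g(z) = (67/105)z^2 + (1/5)z - 188/21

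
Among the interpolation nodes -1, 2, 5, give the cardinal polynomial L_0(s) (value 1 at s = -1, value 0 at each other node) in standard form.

L_0(s) = (s - 2)(s - 5) / [(-3)·(-6)]
       = (s^2 - 7s + 10) / (18)

L_0(s) = (1/18)s^2 - (7/18)s + 5/9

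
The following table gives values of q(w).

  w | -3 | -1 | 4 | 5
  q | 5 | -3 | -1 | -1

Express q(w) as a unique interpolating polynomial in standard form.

L_0(w) = (w + 1)(w - 4)(w - 5) / [-112] = -(1/112)w^3 + (1/14)w^2 - (11/112)w - 5/28
L_1(w) = (w + 3)(w - 4)(w - 5) / [60] = (1/60)w^3 - (1/10)w^2 - (7/60)w + 1
L_2(w) = (w + 3)(w + 1)(w - 5) / [-35] = -(1/35)w^3 + (1/35)w^2 + (17/35)w + 3/7
L_3(w) = (w + 3)(w + 1)(w - 4) / [48] = (1/48)w^3 - (13/48)w - 1/4
q(w) = 5·L_0 + (-3)·L_1 + (-1)·L_2 + (-1)·L_3
  5·L_0(w) = -(5/112)w^3 + (5/14)w^2 - (55/112)w - 25/28
  (-3)·L_1(w) = -(1/20)w^3 + (3/10)w^2 + (7/20)w - 3
  (-1)·L_2(w) = (1/35)w^3 - (1/35)w^2 - (17/35)w - 3/7
  (-1)·L_3(w) = -(1/48)w^3 + (13/48)w + 1/4
Adding term by term: -(73/840)w^3 + (22/35)w^2 - (299/840)w - 57/14

q(w) = -(73/840)w^3 + (22/35)w^2 - (299/840)w - 57/14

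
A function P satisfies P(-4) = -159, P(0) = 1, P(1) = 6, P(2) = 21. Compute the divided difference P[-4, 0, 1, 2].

2

P[-4,0] = (1 - (-159)) / (0 - (-4)) = 40
P[0,1] = (6 - 1) / (1 - 0) = 5
P[1,2] = (21 - 6) / (2 - 1) = 15
P[-4,0,1] = (5 - 40) / (1 - (-4)) = -7
P[0,1,2] = (15 - 5) / (2 - 0) = 5
P[-4,0,1,2] = (5 - (-7)) / (2 - (-4)) = 2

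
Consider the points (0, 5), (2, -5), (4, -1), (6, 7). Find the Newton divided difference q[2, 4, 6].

q[2,4] = (-1 - (-5)) / (4 - 2) = 2
q[4,6] = (7 - (-1)) / (6 - 4) = 4
q[2,4,6] = (4 - 2) / (6 - 2) = 1/2

1/2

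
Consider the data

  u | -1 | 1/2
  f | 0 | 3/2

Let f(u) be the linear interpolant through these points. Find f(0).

L_0(0) = (-1/2)/[(-3/2)] = 1/3
L_1(0) = (1)/[(3/2)] = 2/3
Sum: 0 + 3/2·(2/3) = 1

1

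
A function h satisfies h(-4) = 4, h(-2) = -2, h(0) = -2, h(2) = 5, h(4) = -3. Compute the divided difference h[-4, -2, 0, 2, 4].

-23/384

h[-4,-2] = (-2 - 4) / (-2 - (-4)) = -3
h[-2,0] = (-2 - (-2)) / (0 - (-2)) = 0
h[0,2] = (5 - (-2)) / (2 - 0) = 7/2
h[2,4] = (-3 - 5) / (4 - 2) = -4
h[-4,-2,0] = (0 - (-3)) / (0 - (-4)) = 3/4
h[-2,0,2] = (7/2 - 0) / (2 - (-2)) = 7/8
h[0,2,4] = (-4 - 7/2) / (4 - 0) = -15/8
h[-4,-2,0,2] = (7/8 - 3/4) / (2 - (-4)) = 1/48
h[-2,0,2,4] = (-15/8 - 7/8) / (4 - (-2)) = -11/24
h[-4,-2,0,2,4] = (-11/24 - 1/48) / (4 - (-4)) = -23/384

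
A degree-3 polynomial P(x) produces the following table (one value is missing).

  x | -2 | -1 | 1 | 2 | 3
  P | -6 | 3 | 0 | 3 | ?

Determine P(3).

19

The 4 known values determine P uniquely (degree ≤ 3).
Evaluate each Lagrange basis at x = 3:
L_0(3) = (4)·(2)·(1)/[(-1)·(-3)·(-4)] = -2/3
L_1(3) = (5)·(2)·(1)/[(1)·(-2)·(-3)] = 5/3
L_2(3) = (5)·(4)·(1)/[(3)·(2)·(-1)] = -10/3
L_3(3) = (5)·(4)·(2)/[(4)·(3)·(1)] = 10/3
Sum: (-6)·(-2/3) + 3·(5/3) + 0 + 3·(10/3) = 19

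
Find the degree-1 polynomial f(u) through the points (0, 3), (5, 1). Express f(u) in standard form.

Build the Lagrange basis polynomials:
L_0(u) = (u - 5) / [-5] = -(1/5)u + 1
L_1(u) = u / [5] = (1/5)u
f(u) = 3·L_0 + 1·L_1
  3·L_0(u) = -(3/5)u + 3
  1·L_1(u) = (1/5)u
Adding term by term: -(2/5)u + 3

f(u) = -(2/5)u + 3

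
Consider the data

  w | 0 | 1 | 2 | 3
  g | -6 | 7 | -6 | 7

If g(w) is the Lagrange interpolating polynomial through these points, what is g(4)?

L_0(4) = (3)·(2)·(1)/[(-1)·(-2)·(-3)] = -1
L_1(4) = (4)·(2)·(1)/[(1)·(-1)·(-2)] = 4
L_2(4) = (4)·(3)·(1)/[(2)·(1)·(-1)] = -6
L_3(4) = (4)·(3)·(2)/[(3)·(2)·(1)] = 4
Sum: (-6)·(-1) + 7·(4) + (-6)·(-6) + 7·(4) = 98

98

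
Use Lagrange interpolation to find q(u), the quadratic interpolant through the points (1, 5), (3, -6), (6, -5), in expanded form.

q(u) = (7/6)u^2 - (61/6)u + 14

L_0(u) = (u - 3)(u - 6) / [10] = (1/10)u^2 - (9/10)u + 9/5
L_1(u) = (u - 1)(u - 6) / [-6] = -(1/6)u^2 + (7/6)u - 1
L_2(u) = (u - 1)(u - 3) / [15] = (1/15)u^2 - (4/15)u + 1/5
q(u) = 5·L_0 + (-6)·L_1 + (-5)·L_2
  5·L_0(u) = (1/2)u^2 - (9/2)u + 9
  (-6)·L_1(u) = u^2 - 7u + 6
  (-5)·L_2(u) = -(1/3)u^2 + (4/3)u - 1
Adding term by term: (7/6)u^2 - (61/6)u + 14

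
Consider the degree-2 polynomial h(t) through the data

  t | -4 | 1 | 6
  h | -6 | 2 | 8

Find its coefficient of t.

L_0(t) = (t - 1)(t - 6) / [50] = (1/50)t^2 - (7/50)t + 3/25
L_1(t) = (t + 4)(t - 6) / [-25] = -(1/25)t^2 + (2/25)t + 24/25
L_2(t) = (t + 4)(t - 1) / [50] = (1/50)t^2 + (3/50)t - 2/25
h(t) = (-6)·L_0 + 2·L_1 + 8·L_2
Only the coefficient of t is needed; take it from each L_i and combine:
(-6)·(-7/50) + 2·(2/25) + 8·(3/50) = 37/25

37/25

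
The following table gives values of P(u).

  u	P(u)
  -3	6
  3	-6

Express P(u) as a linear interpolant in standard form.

L_0(u) = (u - 3) / [-6] = -(1/6)u + 1/2
L_1(u) = (u + 3) / [6] = (1/6)u + 1/2
P(u) = 6·L_0 + (-6)·L_1
  6·L_0(u) = -u + 3
  (-6)·L_1(u) = -u - 3
Adding term by term: -2u

P(u) = -2u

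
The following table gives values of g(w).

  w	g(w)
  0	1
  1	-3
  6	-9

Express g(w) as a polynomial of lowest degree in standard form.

Build the Lagrange basis polynomials:
L_0(w) = (w - 1)(w - 6) / [6] = (1/6)w^2 - (7/6)w + 1
L_1(w) = w(w - 6) / [-5] = -(1/5)w^2 + (6/5)w
L_2(w) = w(w - 1) / [30] = (1/30)w^2 - (1/30)w
g(w) = 1·L_0 + (-3)·L_1 + (-9)·L_2
  1·L_0(w) = (1/6)w^2 - (7/6)w + 1
  (-3)·L_1(w) = (3/5)w^2 - (18/5)w
  (-9)·L_2(w) = -(3/10)w^2 + (3/10)w
Adding term by term: (7/15)w^2 - (67/15)w + 1

g(w) = (7/15)w^2 - (67/15)w + 1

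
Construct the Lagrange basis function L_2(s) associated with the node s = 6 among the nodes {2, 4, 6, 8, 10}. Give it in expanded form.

L_2(s) = (s - 2)(s - 4)(s - 8)(s - 10) / [(4)·(2)·(-2)·(-4)]
       = (s^4 - 24s^3 + 196s^2 - 624s + 640) / (64)

L_2(s) = (1/64)s^4 - (3/8)s^3 + (49/16)s^2 - (39/4)s + 10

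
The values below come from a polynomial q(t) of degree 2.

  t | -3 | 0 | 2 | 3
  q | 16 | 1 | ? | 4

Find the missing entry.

The 3 known values determine q uniquely (degree ≤ 2).
Evaluate each Lagrange basis at t = 2:
L_0(2) = (2)·(-1)/[(-3)·(-6)] = -1/9
L_1(2) = (5)·(-1)/[(3)·(-3)] = 5/9
L_2(2) = (5)·(2)/[(6)·(3)] = 5/9
Sum: 16·(-1/9) + 1·(5/9) + 4·(5/9) = 1

1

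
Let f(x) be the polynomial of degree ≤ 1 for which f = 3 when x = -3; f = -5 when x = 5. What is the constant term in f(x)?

Build the Lagrange basis polynomials:
L_0(x) = (x - 5) / [-8] = -(1/8)x + 5/8
L_1(x) = (x + 3) / [8] = (1/8)x + 3/8
f(x) = 3·L_0 + (-5)·L_1
Only the constant term is needed; take it from each L_i and combine:
3·(5/8) + (-5)·(3/8) = 0

0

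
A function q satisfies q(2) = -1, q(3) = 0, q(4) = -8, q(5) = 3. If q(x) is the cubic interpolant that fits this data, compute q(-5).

-2612

Evaluate each Lagrange basis at x = -5:
L_0(-5) = (-8)·(-9)·(-10)/[(-1)·(-2)·(-3)] = 120
L_1(-5) = (-7)·(-9)·(-10)/[(1)·(-1)·(-2)] = -315
L_2(-5) = (-7)·(-8)·(-10)/[(2)·(1)·(-1)] = 280
L_3(-5) = (-7)·(-8)·(-9)/[(3)·(2)·(1)] = -84
Sum: (-1)·(120) + 0 + (-8)·(280) + 3·(-84) = -2612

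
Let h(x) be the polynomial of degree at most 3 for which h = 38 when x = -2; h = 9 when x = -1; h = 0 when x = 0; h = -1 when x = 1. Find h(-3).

Using Newton's divided-difference form:
h[-2,-1] = (9 - 38) / (-1 - (-2)) = -29
h[-1,0] = (0 - 9) / (0 - (-1)) = -9
h[0,1] = (-1 - 0) / (1 - 0) = -1
h[-2,-1,0] = (-9 - (-29)) / (0 - (-2)) = 10
h[-1,0,1] = (-1 - (-9)) / (1 - (-1)) = 4
h[-2,-1,0,1] = (4 - 10) / (1 - (-2)) = -2
h(-3) = 38 + (-29)·(-1) + 10·(-1)·(-2) + (-2)·(-1)·(-2)·(-3) = 99

99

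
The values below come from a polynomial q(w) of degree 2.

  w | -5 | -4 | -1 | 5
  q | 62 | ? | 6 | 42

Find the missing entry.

The 3 known values determine q uniquely (degree ≤ 2).
Evaluate each Lagrange basis at w = -4:
L_0(-4) = (-3)·(-9)/[(-4)·(-10)] = 27/40
L_1(-4) = (1)·(-9)/[(4)·(-6)] = 3/8
L_2(-4) = (1)·(-3)/[(10)·(6)] = -1/20
Sum: 62·(27/40) + 6·(3/8) + 42·(-1/20) = 42

42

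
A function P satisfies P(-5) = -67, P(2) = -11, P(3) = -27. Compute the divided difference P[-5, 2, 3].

P[-5,2] = (-11 - (-67)) / (2 - (-5)) = 8
P[2,3] = (-27 - (-11)) / (3 - 2) = -16
P[-5,2,3] = (-16 - 8) / (3 - (-5)) = -3

-3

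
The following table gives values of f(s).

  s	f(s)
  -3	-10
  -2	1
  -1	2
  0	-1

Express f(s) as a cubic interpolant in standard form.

Newton's divided differences:
f[-3,-2] = (1 - (-10)) / (-2 - (-3)) = 11
f[-2,-1] = (2 - 1) / (-1 - (-2)) = 1
f[-1,0] = (-1 - 2) / (0 - (-1)) = -3
f[-3,-2,-1] = (1 - 11) / (-1 - (-3)) = -5
f[-2,-1,0] = (-3 - 1) / (0 - (-2)) = -2
f[-3,-2,-1,0] = (-2 - (-5)) / (0 - (-3)) = 1
f(s) = -10 + 11·(s + 3) + (-5)·(s + 3)(s + 2) + 1·(s + 3)(s + 2)(s + 1)
Expanding: f(s) = s^3 + s^2 - 3s - 1

f(s) = s^3 + s^2 - 3s - 1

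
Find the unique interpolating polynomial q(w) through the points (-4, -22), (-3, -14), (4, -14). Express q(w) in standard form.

q(w) = -w^2 + w - 2

Newton's divided differences:
q[-4,-3] = (-14 - (-22)) / (-3 - (-4)) = 8
q[-3,4] = (-14 - (-14)) / (4 - (-3)) = 0
q[-4,-3,4] = (0 - 8) / (4 - (-4)) = -1
q(w) = -22 + 8·(w + 4) + (-1)·(w + 4)(w + 3)
Expanding: q(w) = -w^2 + w - 2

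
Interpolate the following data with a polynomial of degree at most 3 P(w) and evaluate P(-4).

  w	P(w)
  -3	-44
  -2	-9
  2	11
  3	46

-115

Using Newton's divided-difference form:
P[-3,-2] = (-9 - (-44)) / (-2 - (-3)) = 35
P[-2,2] = (11 - (-9)) / (2 - (-2)) = 5
P[2,3] = (46 - 11) / (3 - 2) = 35
P[-3,-2,2] = (5 - 35) / (2 - (-3)) = -6
P[-2,2,3] = (35 - 5) / (3 - (-2)) = 6
P[-3,-2,2,3] = (6 - (-6)) / (3 - (-3)) = 2
P(-4) = -44 + 35·(-1) + (-6)·(-1)·(-2) + 2·(-1)·(-2)·(-6) = -115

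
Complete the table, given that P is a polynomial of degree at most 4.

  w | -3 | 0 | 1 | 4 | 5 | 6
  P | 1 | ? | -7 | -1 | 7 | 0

313/42

The 5 known values determine P uniquely (degree ≤ 4).
Evaluate each Lagrange basis at w = 0:
L_0(0) = (-1)·(-4)·(-5)·(-6)/[(-4)·(-7)·(-8)·(-9)] = 5/84
L_1(0) = (3)·(-4)·(-5)·(-6)/[(4)·(-3)·(-4)·(-5)] = 3/2
L_2(0) = (3)·(-1)·(-5)·(-6)/[(7)·(3)·(-1)·(-2)] = -15/7
L_3(0) = (3)·(-1)·(-4)·(-6)/[(8)·(4)·(1)·(-1)] = 9/4
L_4(0) = (3)·(-1)·(-4)·(-5)/[(9)·(5)·(2)·(1)] = -2/3
Sum: 1·(5/84) + (-7)·(3/2) + (-1)·(-15/7) + 7·(9/4) + 0 = 313/42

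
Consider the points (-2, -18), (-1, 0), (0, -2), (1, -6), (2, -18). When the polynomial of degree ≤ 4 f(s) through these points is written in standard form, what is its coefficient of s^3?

Build the Lagrange basis polynomials:
L_0(s) = (s + 1)s(s - 1)(s - 2) / [24] = (1/24)s^4 - (1/12)s^3 - (1/24)s^2 + (1/12)s
L_1(s) = (s + 2)s(s - 1)(s - 2) / [-6] = -(1/6)s^4 + (1/6)s^3 + (2/3)s^2 - (2/3)s
L_2(s) = (s + 2)(s + 1)(s - 1)(s - 2) / [4] = (1/4)s^4 - (5/4)s^2 + 1
L_3(s) = (s + 2)(s + 1)s(s - 2) / [-6] = -(1/6)s^4 - (1/6)s^3 + (2/3)s^2 + (2/3)s
L_4(s) = (s + 2)(s + 1)s(s - 1) / [24] = (1/24)s^4 + (1/12)s^3 - (1/24)s^2 - (1/12)s
f(s) = (-18)·L_0 + 0·L_1 + (-2)·L_2 + (-6)·L_3 + (-18)·L_4
Only the coefficient of s^3 is needed; take it from each L_i and combine:
(-18)·(-1/12) + 0·(1/6) + (-2)·(0) + (-6)·(-1/6) + (-18)·(1/12) = 1

1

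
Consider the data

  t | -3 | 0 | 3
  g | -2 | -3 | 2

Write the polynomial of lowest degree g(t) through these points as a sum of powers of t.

Build the Lagrange basis polynomials:
L_0(t) = t(t - 3) / [18] = (1/18)t^2 - (1/6)t
L_1(t) = (t + 3)(t - 3) / [-9] = -(1/9)t^2 + 1
L_2(t) = (t + 3)t / [18] = (1/18)t^2 + (1/6)t
g(t) = (-2)·L_0 + (-3)·L_1 + 2·L_2
  (-2)·L_0(t) = -(1/9)t^2 + (1/3)t
  (-3)·L_1(t) = (1/3)t^2 - 3
  2·L_2(t) = (1/9)t^2 + (1/3)t
Adding term by term: (1/3)t^2 + (2/3)t - 3

g(t) = (1/3)t^2 + (2/3)t - 3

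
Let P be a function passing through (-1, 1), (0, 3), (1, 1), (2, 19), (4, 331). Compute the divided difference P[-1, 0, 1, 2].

P[-1,0] = (3 - 1) / (0 - (-1)) = 2
P[0,1] = (1 - 3) / (1 - 0) = -2
P[1,2] = (19 - 1) / (2 - 1) = 18
P[-1,0,1] = (-2 - 2) / (1 - (-1)) = -2
P[0,1,2] = (18 - (-2)) / (2 - 0) = 10
P[-1,0,1,2] = (10 - (-2)) / (2 - (-1)) = 4

4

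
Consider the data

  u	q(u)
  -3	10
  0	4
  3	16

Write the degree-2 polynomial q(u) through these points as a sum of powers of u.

q(u) = u^2 + u + 4

Build the Lagrange basis polynomials:
L_0(u) = u(u - 3) / [18] = (1/18)u^2 - (1/6)u
L_1(u) = (u + 3)(u - 3) / [-9] = -(1/9)u^2 + 1
L_2(u) = (u + 3)u / [18] = (1/18)u^2 + (1/6)u
q(u) = 10·L_0 + 4·L_1 + 16·L_2
  10·L_0(u) = (5/9)u^2 - (5/3)u
  4·L_1(u) = -(4/9)u^2 + 4
  16·L_2(u) = (8/9)u^2 + (8/3)u
Adding term by term: u^2 + u + 4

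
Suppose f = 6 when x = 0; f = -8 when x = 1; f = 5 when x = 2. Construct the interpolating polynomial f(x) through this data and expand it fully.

f(x) = (27/2)x^2 - (55/2)x + 6

Build the Lagrange basis polynomials:
L_0(x) = (x - 1)(x - 2) / [2] = (1/2)x^2 - (3/2)x + 1
L_1(x) = x(x - 2) / [-1] = -x^2 + 2x
L_2(x) = x(x - 1) / [2] = (1/2)x^2 - (1/2)x
f(x) = 6·L_0 + (-8)·L_1 + 5·L_2
  6·L_0(x) = 3x^2 - 9x + 6
  (-8)·L_1(x) = 8x^2 - 16x
  5·L_2(x) = (5/2)x^2 - (5/2)x
Adding term by term: (27/2)x^2 - (55/2)x + 6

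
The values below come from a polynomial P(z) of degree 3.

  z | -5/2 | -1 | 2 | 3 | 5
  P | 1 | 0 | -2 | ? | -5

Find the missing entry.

-382/135

The 4 known values determine P uniquely (degree ≤ 3).
L_0(3) = (4)·(1)·(-2)/[(-3/2)·(-9/2)·(-15/2)] = 64/405
L_1(3) = (11/2)·(1)·(-2)/[(3/2)·(-3)·(-6)] = -11/27
L_2(3) = (11/2)·(4)·(-2)/[(9/2)·(3)·(-3)] = 88/81
L_3(3) = (11/2)·(4)·(1)/[(15/2)·(6)·(3)] = 22/135
Sum: 1·(64/405) + 0 + (-2)·(88/81) + (-5)·(22/135) = -382/135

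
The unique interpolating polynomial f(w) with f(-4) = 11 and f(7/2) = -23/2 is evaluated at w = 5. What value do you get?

-16

Evaluate each Lagrange basis at w = 5:
L_0(5) = (3/2)/[(-15/2)] = -1/5
L_1(5) = (9)/[(15/2)] = 6/5
Sum: 11·(-1/5) + (-23/2)·(6/5) = -16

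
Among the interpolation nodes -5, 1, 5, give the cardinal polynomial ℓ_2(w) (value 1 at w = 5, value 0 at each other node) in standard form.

ℓ_2(w) = (1/40)w^2 + (1/10)w - 1/8

ℓ_2(w) = (w + 5)(w - 1) / [(10)·(4)]
       = (w^2 + 4w - 5) / (40)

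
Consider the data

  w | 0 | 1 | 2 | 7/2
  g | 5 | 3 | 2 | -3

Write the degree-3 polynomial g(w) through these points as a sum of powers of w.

Build the Lagrange basis polynomials:
L_0(w) = (w - 1)(w - 2)(w - 7/2) / [-7] = -(1/7)w^3 + (13/14)w^2 - (25/14)w + 1
L_1(w) = w(w - 2)(w - 7/2) / [5/2] = (2/5)w^3 - (11/5)w^2 + (14/5)w
L_2(w) = w(w - 1)(w - 7/2) / [-3] = -(1/3)w^3 + (3/2)w^2 - (7/6)w
L_3(w) = w(w - 1)(w - 2) / [105/8] = (8/105)w^3 - (8/35)w^2 + (16/105)w
g(w) = 5·L_0 + 3·L_1 + 2·L_2 + (-3)·L_3
  5·L_0(w) = -(5/7)w^3 + (65/14)w^2 - (125/14)w + 5
  3·L_1(w) = (6/5)w^3 - (33/5)w^2 + (42/5)w
  2·L_2(w) = -(2/3)w^3 + 3w^2 - (7/3)w
  (-3)·L_3(w) = -(8/35)w^3 + (24/35)w^2 - (16/35)w
Adding term by term: -(43/105)w^3 + (121/70)w^2 - (697/210)w + 5

g(w) = -(43/105)w^3 + (121/70)w^2 - (697/210)w + 5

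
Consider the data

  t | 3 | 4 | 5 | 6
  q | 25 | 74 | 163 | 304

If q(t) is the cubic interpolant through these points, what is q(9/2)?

L_0(9/2) = (1/2)·(-1/2)·(-3/2)/[(-1)·(-2)·(-3)] = -1/16
L_1(9/2) = (3/2)·(-1/2)·(-3/2)/[(1)·(-1)·(-2)] = 9/16
L_2(9/2) = (3/2)·(1/2)·(-3/2)/[(2)·(1)·(-1)] = 9/16
L_3(9/2) = (3/2)·(1/2)·(-1/2)/[(3)·(2)·(1)] = -1/16
Sum: 25·(-1/16) + 74·(9/16) + 163·(9/16) + 304·(-1/16) = 451/4

451/4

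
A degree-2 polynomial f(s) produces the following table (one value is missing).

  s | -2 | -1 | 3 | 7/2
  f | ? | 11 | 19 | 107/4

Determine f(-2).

The 3 known values determine f uniquely (degree ≤ 2).
Evaluate each Lagrange basis at s = -2:
L_0(-2) = (-5)·(-11/2)/[(-4)·(-9/2)] = 55/36
L_1(-2) = (-1)·(-11/2)/[(4)·(-1/2)] = -11/4
L_2(-2) = (-1)·(-5)/[(9/2)·(1/2)] = 20/9
Sum: 11·(55/36) + 19·(-11/4) + 107/4·(20/9) = 24

24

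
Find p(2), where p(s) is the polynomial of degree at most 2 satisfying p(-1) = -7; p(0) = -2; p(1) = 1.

Evaluate each Lagrange basis at s = 2:
L_0(2) = (2)·(1)/[(-1)·(-2)] = 1
L_1(2) = (3)·(1)/[(1)·(-1)] = -3
L_2(2) = (3)·(2)/[(2)·(1)] = 3
Sum: (-7)·(1) + (-2)·(-3) + 1·(3) = 2

2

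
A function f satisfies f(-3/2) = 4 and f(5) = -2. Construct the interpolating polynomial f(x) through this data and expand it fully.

Build the Lagrange basis polynomials:
L_0(x) = (x - 5) / [-13/2] = -(2/13)x + 10/13
L_1(x) = (x + 3/2) / [13/2] = (2/13)x + 3/13
f(x) = 4·L_0 + (-2)·L_1
  4·L_0(x) = -(8/13)x + 40/13
  (-2)·L_1(x) = -(4/13)x - 6/13
Adding term by term: -(12/13)x + 34/13

f(x) = -(12/13)x + 34/13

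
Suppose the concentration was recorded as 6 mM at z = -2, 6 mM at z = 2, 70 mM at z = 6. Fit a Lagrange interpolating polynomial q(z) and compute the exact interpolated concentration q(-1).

0

Evaluate each Lagrange basis at z = -1:
L_0(-1) = (-3)·(-7)/[(-4)·(-8)] = 21/32
L_1(-1) = (1)·(-7)/[(4)·(-4)] = 7/16
L_2(-1) = (1)·(-3)/[(8)·(4)] = -3/32
Sum: 6·(21/32) + 6·(7/16) + 70·(-3/32) = 0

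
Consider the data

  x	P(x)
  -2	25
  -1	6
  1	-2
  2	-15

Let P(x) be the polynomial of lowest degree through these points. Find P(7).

Using Newton's divided-difference form:
P[-2,-1] = (6 - 25) / (-1 - (-2)) = -19
P[-1,1] = (-2 - 6) / (1 - (-1)) = -4
P[1,2] = (-15 - (-2)) / (2 - 1) = -13
P[-2,-1,1] = (-4 - (-19)) / (1 - (-2)) = 5
P[-1,1,2] = (-13 - (-4)) / (2 - (-1)) = -3
P[-2,-1,1,2] = (-3 - 5) / (2 - (-2)) = -2
P(7) = 25 + (-19)·(9) + 5·(9)·(8) + (-2)·(9)·(8)·(6) = -650

-650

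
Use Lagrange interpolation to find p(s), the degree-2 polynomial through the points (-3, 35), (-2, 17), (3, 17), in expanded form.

L_0(s) = (s + 2)(s - 3) / [6] = (1/6)s^2 - (1/6)s - 1
L_1(s) = (s + 3)(s - 3) / [-5] = -(1/5)s^2 + 9/5
L_2(s) = (s + 3)(s + 2) / [30] = (1/30)s^2 + (1/6)s + 1/5
p(s) = 35·L_0 + 17·L_1 + 17·L_2
  35·L_0(s) = (35/6)s^2 - (35/6)s - 35
  17·L_1(s) = -(17/5)s^2 + 153/5
  17·L_2(s) = (17/30)s^2 + (17/6)s + 17/5
Adding term by term: 3s^2 - 3s - 1

p(s) = 3s^2 - 3s - 1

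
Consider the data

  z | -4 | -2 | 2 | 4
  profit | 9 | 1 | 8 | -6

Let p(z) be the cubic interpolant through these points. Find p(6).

-51

Using Newton's divided-difference form:
p[-4,-2] = (1 - 9) / (-2 - (-4)) = -4
p[-2,2] = (8 - 1) / (2 - (-2)) = 7/4
p[2,4] = (-6 - 8) / (4 - 2) = -7
p[-4,-2,2] = (7/4 - (-4)) / (2 - (-4)) = 23/24
p[-2,2,4] = (-7 - 7/4) / (4 - (-2)) = -35/24
p[-4,-2,2,4] = (-35/24 - 23/24) / (4 - (-4)) = -29/96
p(6) = 9 + (-4)·(10) + (23/24)·(10)·(8) + (-29/96)·(10)·(8)·(4) = -51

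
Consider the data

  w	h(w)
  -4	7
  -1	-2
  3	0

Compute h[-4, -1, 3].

1/2

h[-4,-1] = (-2 - 7) / (-1 - (-4)) = -3
h[-1,3] = (0 - (-2)) / (3 - (-1)) = 1/2
h[-4,-1,3] = (1/2 - (-3)) / (3 - (-4)) = 1/2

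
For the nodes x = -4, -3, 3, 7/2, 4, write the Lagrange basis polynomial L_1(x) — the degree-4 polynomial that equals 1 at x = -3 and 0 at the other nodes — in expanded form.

L_1(x) = -(1/273)x^4 + (1/42)x^3 + (11/546)x^2 - (8/21)x + 8/13

L_1(x) = (x + 4)(x - 3)(x - 7/2)(x - 4) / [(1)·(-6)·(-13/2)·(-7)]
       = (x^4 - (13/2)x^3 - (11/2)x^2 + 104x - 168) / (-273)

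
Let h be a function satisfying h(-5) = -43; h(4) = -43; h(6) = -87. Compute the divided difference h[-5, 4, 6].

-2

h[-5,4] = (-43 - (-43)) / (4 - (-5)) = 0
h[4,6] = (-87 - (-43)) / (6 - 4) = -22
h[-5,4,6] = (-22 - 0) / (6 - (-5)) = -2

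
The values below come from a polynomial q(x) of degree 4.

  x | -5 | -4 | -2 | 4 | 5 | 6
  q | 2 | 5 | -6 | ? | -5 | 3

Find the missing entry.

-5128/385

The 5 known values determine q uniquely (degree ≤ 4).
Evaluate each Lagrange basis at x = 4:
L_0(4) = (8)·(6)·(-1)·(-2)/[(-1)·(-3)·(-10)·(-11)] = 16/55
L_1(4) = (9)·(6)·(-1)·(-2)/[(1)·(-2)·(-9)·(-10)] = -3/5
L_2(4) = (9)·(8)·(-1)·(-2)/[(3)·(2)·(-7)·(-8)] = 3/7
L_3(4) = (9)·(8)·(6)·(-2)/[(10)·(9)·(7)·(-1)] = 48/35
L_4(4) = (9)·(8)·(6)·(-1)/[(11)·(10)·(8)·(1)] = -27/55
Sum: 2·(16/55) + 5·(-3/5) + (-6)·(3/7) + (-5)·(48/35) + 3·(-27/55) = -5128/385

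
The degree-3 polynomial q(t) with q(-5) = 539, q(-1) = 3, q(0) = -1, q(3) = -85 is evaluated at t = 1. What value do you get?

-1

Evaluate each Lagrange basis at t = 1:
L_0(1) = (2)·(1)·(-2)/[(-4)·(-5)·(-8)] = 1/40
L_1(1) = (6)·(1)·(-2)/[(4)·(-1)·(-4)] = -3/4
L_2(1) = (6)·(2)·(-2)/[(5)·(1)·(-3)] = 8/5
L_3(1) = (6)·(2)·(1)/[(8)·(4)·(3)] = 1/8
Sum: 539·(1/40) + 3·(-3/4) + (-1)·(8/5) + (-85)·(1/8) = -1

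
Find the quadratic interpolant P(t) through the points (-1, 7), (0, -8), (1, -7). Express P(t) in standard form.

Newton's divided differences:
P[-1,0] = (-8 - 7) / (0 - (-1)) = -15
P[0,1] = (-7 - (-8)) / (1 - 0) = 1
P[-1,0,1] = (1 - (-15)) / (1 - (-1)) = 8
P(t) = 7 + (-15)·(t + 1) + 8·(t + 1)t
Expanding: P(t) = 8t^2 - 7t - 8

P(t) = 8t^2 - 7t - 8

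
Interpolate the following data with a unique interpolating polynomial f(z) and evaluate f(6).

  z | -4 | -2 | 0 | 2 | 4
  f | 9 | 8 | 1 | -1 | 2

Using Newton's divided-difference form:
f[-4,-2] = (8 - 9) / (-2 - (-4)) = -1/2
f[-2,0] = (1 - 8) / (0 - (-2)) = -7/2
f[0,2] = (-1 - 1) / (2 - 0) = -1
f[2,4] = (2 - (-1)) / (4 - 2) = 3/2
f[-4,-2,0] = (-7/2 - (-1/2)) / (0 - (-4)) = -3/4
f[-2,0,2] = (-1 - (-7/2)) / (2 - (-2)) = 5/8
f[0,2,4] = (3/2 - (-1)) / (4 - 0) = 5/8
f[-4,-2,0,2] = (5/8 - (-3/4)) / (2 - (-4)) = 11/48
f[-2,0,2,4] = (5/8 - 5/8) / (4 - (-2)) = 0
f[-4,-2,0,2,4] = (0 - 11/48) / (4 - (-4)) = -11/384
f(6) = 9 + (-1/2)·(10) + (-3/4)·(10)·(8) + (11/48)·(10)·(8)·(6) + (-11/384)·(10)·(8)·(6)·(4) = -1

-1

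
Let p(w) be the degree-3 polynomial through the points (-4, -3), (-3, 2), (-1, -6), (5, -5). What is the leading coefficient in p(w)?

L_0(w) = (w + 3)(w + 1)(w - 5) / [-27] = -(1/27)w^3 + (1/27)w^2 + (17/27)w + 5/9
L_1(w) = (w + 4)(w + 1)(w - 5) / [16] = (1/16)w^3 - (21/16)w - 5/4
L_2(w) = (w + 4)(w + 3)(w - 5) / [-36] = -(1/36)w^3 - (1/18)w^2 + (23/36)w + 5/3
L_3(w) = (w + 4)(w + 3)(w + 1) / [432] = (1/432)w^3 + (1/54)w^2 + (19/432)w + 1/36
p(w) = (-3)·L_0 + 2·L_1 + (-6)·L_2 + (-5)·L_3
Only the coefficient of w^3 is needed; take it from each L_i and combine:
(-3)·(-1/27) + 2·(1/16) + (-6)·(-1/36) + (-5)·(1/432) = 169/432

169/432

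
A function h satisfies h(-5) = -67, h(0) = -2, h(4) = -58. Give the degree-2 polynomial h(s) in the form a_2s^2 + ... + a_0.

h(s) = -3s^2 - 2s - 2

Build the Lagrange basis polynomials:
L_0(s) = s(s - 4) / [45] = (1/45)s^2 - (4/45)s
L_1(s) = (s + 5)(s - 4) / [-20] = -(1/20)s^2 - (1/20)s + 1
L_2(s) = (s + 5)s / [36] = (1/36)s^2 + (5/36)s
h(s) = (-67)·L_0 + (-2)·L_1 + (-58)·L_2
  (-67)·L_0(s) = -(67/45)s^2 + (268/45)s
  (-2)·L_1(s) = (1/10)s^2 + (1/10)s - 2
  (-58)·L_2(s) = -(29/18)s^2 - (145/18)s
Adding term by term: -3s^2 - 2s - 2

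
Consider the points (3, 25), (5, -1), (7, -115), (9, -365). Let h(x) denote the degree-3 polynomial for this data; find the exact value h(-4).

116

Evaluate each Lagrange basis at x = -4:
L_0(-4) = (-9)·(-11)·(-13)/[(-2)·(-4)·(-6)] = 429/16
L_1(-4) = (-7)·(-11)·(-13)/[(2)·(-2)·(-4)] = -1001/16
L_2(-4) = (-7)·(-9)·(-13)/[(4)·(2)·(-2)] = 819/16
L_3(-4) = (-7)·(-9)·(-11)/[(6)·(4)·(2)] = -231/16
Sum: 25·(429/16) + (-1)·(-1001/16) + (-115)·(819/16) + (-365)·(-231/16) = 116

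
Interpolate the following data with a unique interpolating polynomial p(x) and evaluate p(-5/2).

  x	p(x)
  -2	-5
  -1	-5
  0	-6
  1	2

-17/2

L_0(-5/2) = (-3/2)·(-5/2)·(-7/2)/[(-1)·(-2)·(-3)] = 35/16
L_1(-5/2) = (-1/2)·(-5/2)·(-7/2)/[(1)·(-1)·(-2)] = -35/16
L_2(-5/2) = (-1/2)·(-3/2)·(-7/2)/[(2)·(1)·(-1)] = 21/16
L_3(-5/2) = (-1/2)·(-3/2)·(-5/2)/[(3)·(2)·(1)] = -5/16
Sum: (-5)·(35/16) + (-5)·(-35/16) + (-6)·(21/16) + 2·(-5/16) = -17/2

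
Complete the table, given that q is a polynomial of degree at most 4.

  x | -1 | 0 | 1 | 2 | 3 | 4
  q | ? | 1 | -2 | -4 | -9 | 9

39

The 5 known values determine q uniquely (degree ≤ 4).
L_0(-1) = (-2)·(-3)·(-4)·(-5)/[(-1)·(-2)·(-3)·(-4)] = 5
L_1(-1) = (-1)·(-3)·(-4)·(-5)/[(1)·(-1)·(-2)·(-3)] = -10
L_2(-1) = (-1)·(-2)·(-4)·(-5)/[(2)·(1)·(-1)·(-2)] = 10
L_3(-1) = (-1)·(-2)·(-3)·(-5)/[(3)·(2)·(1)·(-1)] = -5
L_4(-1) = (-1)·(-2)·(-3)·(-4)/[(4)·(3)·(2)·(1)] = 1
Sum: 1·(5) + (-2)·(-10) + (-4)·(10) + (-9)·(-5) + 9·(1) = 39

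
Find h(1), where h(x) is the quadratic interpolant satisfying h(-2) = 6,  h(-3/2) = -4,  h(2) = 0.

L_0(1) = (5/2)·(-1)/[(-1/2)·(-4)] = -5/4
L_1(1) = (3)·(-1)/[(1/2)·(-7/2)] = 12/7
L_2(1) = (3)·(5/2)/[(4)·(7/2)] = 15/28
Sum: 6·(-5/4) + (-4)·(12/7) + 0 = -201/14

-201/14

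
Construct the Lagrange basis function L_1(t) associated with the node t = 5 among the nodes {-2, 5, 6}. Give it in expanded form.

L_1(t) = -(1/7)t^2 + (4/7)t + 12/7

L_1(t) = (t + 2)(t - 6) / [(7)·(-1)]
       = (t^2 - 4t - 12) / (-7)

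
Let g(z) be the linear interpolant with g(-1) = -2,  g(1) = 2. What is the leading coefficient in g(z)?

2

Build the Lagrange basis polynomials:
L_0(z) = (z - 1) / [-2] = -(1/2)z + 1/2
L_1(z) = (z + 1) / [2] = (1/2)z + 1/2
g(z) = (-2)·L_0 + 2·L_1
Only the coefficient of z is needed; take it from each L_i and combine:
(-2)·(-1/2) + 2·(1/2) = 2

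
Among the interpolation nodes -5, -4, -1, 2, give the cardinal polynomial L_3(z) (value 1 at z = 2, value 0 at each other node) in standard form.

L_3(z) = (z + 5)(z + 4)(z + 1) / [(7)·(6)·(3)]
       = (z^3 + 10z^2 + 29z + 20) / (126)

L_3(z) = (1/126)z^3 + (5/63)z^2 + (29/126)z + 10/63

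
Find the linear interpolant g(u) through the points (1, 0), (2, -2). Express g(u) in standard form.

Build the Lagrange basis polynomials:
L_0(u) = (u - 2) / [-1] = -u + 2
L_1(u) = (u - 1) / [1] = u - 1
g(u) = 0·L_0 + (-2)·L_1
  0·L_0(u) = 0
  (-2)·L_1(u) = -2u + 2
Adding term by term: -2u + 2

g(u) = -2u + 2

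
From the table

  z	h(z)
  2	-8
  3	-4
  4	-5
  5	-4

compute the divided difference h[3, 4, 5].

1

h[3,4] = (-5 - (-4)) / (4 - 3) = -1
h[4,5] = (-4 - (-5)) / (5 - 4) = 1
h[3,4,5] = (1 - (-1)) / (5 - 3) = 1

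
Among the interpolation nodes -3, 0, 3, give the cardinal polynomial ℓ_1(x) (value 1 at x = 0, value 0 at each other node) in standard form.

ℓ_1(x) = (x + 3)(x - 3) / [(3)·(-3)]
       = (x^2 - 9) / (-9)

ℓ_1(x) = -(1/9)x^2 + 1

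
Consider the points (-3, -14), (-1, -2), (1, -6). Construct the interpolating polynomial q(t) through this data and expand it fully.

Build the Lagrange basis polynomials:
L_0(t) = (t + 1)(t - 1) / [8] = (1/8)t^2 - 1/8
L_1(t) = (t + 3)(t - 1) / [-4] = -(1/4)t^2 - (1/2)t + 3/4
L_2(t) = (t + 3)(t + 1) / [8] = (1/8)t^2 + (1/2)t + 3/8
q(t) = (-14)·L_0 + (-2)·L_1 + (-6)·L_2
  (-14)·L_0(t) = -(7/4)t^2 + 7/4
  (-2)·L_1(t) = (1/2)t^2 + t - 3/2
  (-6)·L_2(t) = -(3/4)t^2 - 3t - 9/4
Adding term by term: -2t^2 - 2t - 2

q(t) = -2t^2 - 2t - 2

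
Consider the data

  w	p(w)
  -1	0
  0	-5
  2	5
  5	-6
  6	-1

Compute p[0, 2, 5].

-26/15

p[0,2] = (5 - (-5)) / (2 - 0) = 5
p[2,5] = (-6 - 5) / (5 - 2) = -11/3
p[0,2,5] = (-11/3 - 5) / (5 - 0) = -26/15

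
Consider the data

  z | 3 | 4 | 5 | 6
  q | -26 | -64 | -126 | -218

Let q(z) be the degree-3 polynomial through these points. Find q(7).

L_0(7) = (3)·(2)·(1)/[(-1)·(-2)·(-3)] = -1
L_1(7) = (4)·(2)·(1)/[(1)·(-1)·(-2)] = 4
L_2(7) = (4)·(3)·(1)/[(2)·(1)·(-1)] = -6
L_3(7) = (4)·(3)·(2)/[(3)·(2)·(1)] = 4
Sum: (-26)·(-1) + (-64)·(4) + (-126)·(-6) + (-218)·(4) = -346

-346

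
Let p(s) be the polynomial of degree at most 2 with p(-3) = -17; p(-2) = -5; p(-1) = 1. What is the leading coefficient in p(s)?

-3

The leading coefficient equals the top divided difference p[-3,-2,-1].
p[-3,-2] = (-5 - (-17)) / (-2 - (-3)) = 12
p[-2,-1] = (1 - (-5)) / (-1 - (-2)) = 6
p[-3,-2,-1] = (6 - 12) / (-1 - (-3)) = -3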